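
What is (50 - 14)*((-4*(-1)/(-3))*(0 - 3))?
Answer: 144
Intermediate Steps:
(50 - 14)*((-4*(-1)/(-3))*(0 - 3)) = 36*((4*(-⅓))*(-3)) = 36*(-4/3*(-3)) = 36*4 = 144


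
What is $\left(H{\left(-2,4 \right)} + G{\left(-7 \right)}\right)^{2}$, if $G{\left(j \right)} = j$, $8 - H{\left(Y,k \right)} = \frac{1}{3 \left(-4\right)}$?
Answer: $\frac{169}{144} \approx 1.1736$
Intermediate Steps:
$H{\left(Y,k \right)} = \frac{97}{12}$ ($H{\left(Y,k \right)} = 8 - \frac{1}{3 \left(-4\right)} = 8 - \frac{1}{-12} = 8 - - \frac{1}{12} = 8 + \frac{1}{12} = \frac{97}{12}$)
$\left(H{\left(-2,4 \right)} + G{\left(-7 \right)}\right)^{2} = \left(\frac{97}{12} - 7\right)^{2} = \left(\frac{13}{12}\right)^{2} = \frac{169}{144}$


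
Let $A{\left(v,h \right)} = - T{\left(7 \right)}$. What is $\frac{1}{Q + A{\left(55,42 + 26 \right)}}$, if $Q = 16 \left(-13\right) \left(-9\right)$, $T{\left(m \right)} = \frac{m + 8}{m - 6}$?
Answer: $\frac{1}{1857} \approx 0.0005385$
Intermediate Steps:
$T{\left(m \right)} = \frac{8 + m}{-6 + m}$
$A{\left(v,h \right)} = -15$ ($A{\left(v,h \right)} = - \frac{8 + 7}{-6 + 7} = - \frac{15}{1} = - 1 \cdot 15 = \left(-1\right) 15 = -15$)
$Q = 1872$ ($Q = \left(-208\right) \left(-9\right) = 1872$)
$\frac{1}{Q + A{\left(55,42 + 26 \right)}} = \frac{1}{1872 - 15} = \frac{1}{1857}$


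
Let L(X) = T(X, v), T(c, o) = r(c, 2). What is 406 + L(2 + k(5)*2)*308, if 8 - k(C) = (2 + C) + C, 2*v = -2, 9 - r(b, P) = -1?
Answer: 3486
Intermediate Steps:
r(b, P) = 10 (r(b, P) = 9 - 1*(-1) = 9 + 1 = 10)
v = -1 (v = (½)*(-2) = -1)
k(C) = 6 - 2*C (k(C) = 8 - ((2 + C) + C) = 8 - (2 + 2*C) = 8 + (-2 - 2*C) = 6 - 2*C)
T(c, o) = 10
L(X) = 10
406 + L(2 + k(5)*2)*308 = 406 + 10*308 = 406 + 3080 = 3486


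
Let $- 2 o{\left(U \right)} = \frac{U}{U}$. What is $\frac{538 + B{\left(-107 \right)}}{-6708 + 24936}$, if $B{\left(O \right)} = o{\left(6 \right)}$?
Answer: $\frac{1075}{36456} \approx 0.029488$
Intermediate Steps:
$o{\left(U \right)} = - \frac{1}{2}$ ($o{\left(U \right)} = - \frac{U \frac{1}{U}}{2} = \left(- \frac{1}{2}\right) 1 = - \frac{1}{2}$)
$B{\left(O \right)} = - \frac{1}{2}$
$\frac{538 + B{\left(-107 \right)}}{-6708 + 24936} = \frac{538 - \frac{1}{2}}{-6708 + 24936} = \frac{1075}{2 \cdot 18228} = \frac{1075}{2} \cdot \frac{1}{18228} = \frac{1075}{36456}$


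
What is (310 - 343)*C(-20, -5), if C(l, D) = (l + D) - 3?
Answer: 924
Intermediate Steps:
C(l, D) = -3 + D + l (C(l, D) = (D + l) - 3 = -3 + D + l)
(310 - 343)*C(-20, -5) = (310 - 343)*(-3 - 5 - 20) = -33*(-28) = 924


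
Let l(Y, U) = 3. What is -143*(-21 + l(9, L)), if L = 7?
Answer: 2574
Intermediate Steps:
-143*(-21 + l(9, L)) = -143*(-21 + 3) = -143*(-18) = 2574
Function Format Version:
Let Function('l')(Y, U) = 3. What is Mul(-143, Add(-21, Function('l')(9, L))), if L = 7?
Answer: 2574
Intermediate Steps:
Mul(-143, Add(-21, Function('l')(9, L))) = Mul(-143, Add(-21, 3)) = Mul(-143, -18) = 2574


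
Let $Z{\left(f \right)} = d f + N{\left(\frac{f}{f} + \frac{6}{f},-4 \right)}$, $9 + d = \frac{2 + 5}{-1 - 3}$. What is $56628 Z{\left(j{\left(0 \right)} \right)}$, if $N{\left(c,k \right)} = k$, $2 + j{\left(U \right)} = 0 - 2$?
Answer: $2208492$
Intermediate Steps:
$j{\left(U \right)} = -4$ ($j{\left(U \right)} = -2 + \left(0 - 2\right) = -2 - 2 = -4$)
$d = - \frac{43}{4}$ ($d = -9 + \frac{2 + 5}{-1 - 3} = -9 + \frac{7}{-4} = -9 + 7 \left(- \frac{1}{4}\right) = -9 - \frac{7}{4} = - \frac{43}{4} \approx -10.75$)
$Z{\left(f \right)} = -4 - \frac{43 f}{4}$ ($Z{\left(f \right)} = - \frac{43 f}{4} - 4 = -4 - \frac{43 f}{4}$)
$56628 Z{\left(j{\left(0 \right)} \right)} = 56628 \left(-4 - -43\right) = 56628 \left(-4 + 43\right) = 56628 \cdot 39 = 2208492$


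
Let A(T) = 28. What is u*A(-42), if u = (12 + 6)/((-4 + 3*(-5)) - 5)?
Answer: -21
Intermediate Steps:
u = -¾ (u = 18/((-4 - 15) - 5) = 18/(-19 - 5) = 18/(-24) = 18*(-1/24) = -¾ ≈ -0.75000)
u*A(-42) = -¾*28 = -21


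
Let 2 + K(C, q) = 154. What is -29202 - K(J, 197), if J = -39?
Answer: -29354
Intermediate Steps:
K(C, q) = 152 (K(C, q) = -2 + 154 = 152)
-29202 - K(J, 197) = -29202 - 1*152 = -29202 - 152 = -29354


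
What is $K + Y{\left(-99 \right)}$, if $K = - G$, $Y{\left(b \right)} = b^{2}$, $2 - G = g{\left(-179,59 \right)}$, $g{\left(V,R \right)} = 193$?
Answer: $9992$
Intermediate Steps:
$G = -191$ ($G = 2 - 193 = -191$)
$K = 191$ ($K = \left(-1\right) \left(-191\right) = 191$)
$K + Y{\left(-99 \right)} = 191 + \left(-99\right)^{2} = 191 + 9801 = 9992$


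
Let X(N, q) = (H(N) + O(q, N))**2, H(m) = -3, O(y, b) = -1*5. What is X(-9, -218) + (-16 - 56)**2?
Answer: 5248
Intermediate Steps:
O(y, b) = -5
X(N, q) = 64 (X(N, q) = (-3 - 5)**2 = (-8)**2 = 64)
X(-9, -218) + (-16 - 56)**2 = 64 + (-16 - 56)**2 = 64 + (-72)**2 = 64 + 5184 = 5248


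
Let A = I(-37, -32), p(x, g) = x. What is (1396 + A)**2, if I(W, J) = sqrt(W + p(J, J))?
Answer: (1396 + I*sqrt(69))**2 ≈ 1.9487e+6 + 2.319e+4*I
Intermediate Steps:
I(W, J) = sqrt(J + W) (I(W, J) = sqrt(W + J) = sqrt(J + W))
A = I*sqrt(69) (A = sqrt(-32 - 37) = sqrt(-69) = I*sqrt(69) ≈ 8.3066*I)
(1396 + A)**2 = (1396 + I*sqrt(69))**2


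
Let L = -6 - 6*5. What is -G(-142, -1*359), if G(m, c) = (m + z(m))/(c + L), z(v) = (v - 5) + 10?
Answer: -279/395 ≈ -0.70633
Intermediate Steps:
z(v) = 5 + v (z(v) = (-5 + v) + 10 = 5 + v)
L = -36 (L = -6 - 30 = -36)
G(m, c) = (5 + 2*m)/(-36 + c) (G(m, c) = (m + (5 + m))/(c - 36) = (5 + 2*m)/(-36 + c))
-G(-142, -1*359) = -(5 + 2*(-142))/(-36 - 1*359) = -(5 - 284)/(-36 - 359) = -(-279)/(-395) = -(-1)*(-279)/395 = -1*279/395 = -279/395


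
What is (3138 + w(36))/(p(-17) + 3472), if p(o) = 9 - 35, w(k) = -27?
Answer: 3111/3446 ≈ 0.90279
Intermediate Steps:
p(o) = -26
(3138 + w(36))/(p(-17) + 3472) = (3138 - 27)/(-26 + 3472) = 3111/3446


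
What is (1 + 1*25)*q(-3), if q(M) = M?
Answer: -78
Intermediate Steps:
(1 + 1*25)*q(-3) = (1 + 1*25)*(-3) = (1 + 25)*(-3) = 26*(-3) = -78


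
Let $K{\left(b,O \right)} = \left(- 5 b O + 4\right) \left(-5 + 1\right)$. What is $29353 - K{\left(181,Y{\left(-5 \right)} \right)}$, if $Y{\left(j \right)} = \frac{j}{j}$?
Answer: $25749$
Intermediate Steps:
$Y{\left(j \right)} = 1$
$K{\left(b,O \right)} = -16 + 20 O b$ ($K{\left(b,O \right)} = \left(- 5 O b + 4\right) \left(-4\right) = \left(4 - 5 O b\right) \left(-4\right) = -16 + 20 O b$)
$29353 - K{\left(181,Y{\left(-5 \right)} \right)} = 29353 - \left(-16 + 20 \cdot 1 \cdot 181\right) = 29353 - \left(-16 + 3620\right) = 29353 - 3604 = 25749$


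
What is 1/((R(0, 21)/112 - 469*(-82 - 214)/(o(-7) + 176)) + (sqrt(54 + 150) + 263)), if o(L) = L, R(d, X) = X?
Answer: 7930407472/8600076492985 - 14623232*sqrt(51)/8600076492985 ≈ 0.00090999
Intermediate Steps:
1/((R(0, 21)/112 - 469*(-82 - 214)/(o(-7) + 176)) + (sqrt(54 + 150) + 263)) = 1/((21/112 - 469*(-82 - 214)/(-7 + 176)) + (sqrt(54 + 150) + 263)) = 1/((21*(1/112) - 469/(169/(-296))) + (sqrt(204) + 263)) = 1/((3/16 - 469/(169*(-1/296))) + (2*sqrt(51) + 263)) = 1/((3/16 - 469/(-169/296)) + (263 + 2*sqrt(51))) = 1/((3/16 - 469*(-296/169)) + (263 + 2*sqrt(51))) = 1/((3/16 + 138824/169) + (263 + 2*sqrt(51))) = 1/(2221691/2704 + (263 + 2*sqrt(51))) = 1/(2932843/2704 + 2*sqrt(51))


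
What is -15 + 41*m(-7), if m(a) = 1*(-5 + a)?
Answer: -507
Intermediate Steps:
m(a) = -5 + a
-15 + 41*m(-7) = -15 + 41*(-5 - 7) = -15 + 41*(-12) = -15 - 492 = -507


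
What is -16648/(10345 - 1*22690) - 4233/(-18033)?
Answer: 117489923/74205795 ≈ 1.5833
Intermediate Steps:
-16648/(10345 - 1*22690) - 4233/(-18033) = -16648/(10345 - 22690) - 4233*(-1/18033) = -16648/(-12345) + 1411/6011 = -16648*(-1/12345) + 1411/6011 = 16648/12345 + 1411/6011 = 117489923/74205795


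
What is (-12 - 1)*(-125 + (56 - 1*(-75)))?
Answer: -78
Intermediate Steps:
(-12 - 1)*(-125 + (56 - 1*(-75))) = -13*(-125 + (56 + 75)) = -13*(-125 + 131) = -13*6 = -78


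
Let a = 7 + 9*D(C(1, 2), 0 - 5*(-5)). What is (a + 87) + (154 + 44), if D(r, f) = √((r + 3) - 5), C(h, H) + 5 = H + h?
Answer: 292 + 18*I ≈ 292.0 + 18.0*I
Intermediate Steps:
C(h, H) = -5 + H + h (C(h, H) = -5 + (H + h) = -5 + H + h)
D(r, f) = √(-2 + r) (D(r, f) = √((3 + r) - 5) = √(-2 + r))
a = 7 + 18*I (a = 7 + 9*√(-2 + (-5 + 2 + 1)) = 7 + 9*√(-2 - 2) = 7 + 9*√(-4) = 7 + 9*(2*I) = 7 + 18*I ≈ 7.0 + 18.0*I)
(a + 87) + (154 + 44) = ((7 + 18*I) + 87) + (154 + 44) = (94 + 18*I) + 198 = 292 + 18*I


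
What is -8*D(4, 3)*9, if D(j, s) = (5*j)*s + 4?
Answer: -4608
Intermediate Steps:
D(j, s) = 4 + 5*j*s (D(j, s) = 5*j*s + 4 = 4 + 5*j*s)
-8*D(4, 3)*9 = -8*(4 + 5*4*3)*9 = -8*(4 + 60)*9 = -8*64*9 = -512*9 = -4608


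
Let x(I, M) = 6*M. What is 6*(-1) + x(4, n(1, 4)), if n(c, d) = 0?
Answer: -6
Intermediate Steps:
6*(-1) + x(4, n(1, 4)) = 6*(-1) + 6*0 = -6 + 0 = -6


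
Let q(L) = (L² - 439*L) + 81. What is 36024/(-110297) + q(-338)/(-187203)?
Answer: -11906531617/6882643097 ≈ -1.7299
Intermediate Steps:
q(L) = 81 + L² - 439*L
36024/(-110297) + q(-338)/(-187203) = 36024/(-110297) + (81 + (-338)² - 439*(-338))/(-187203) = 36024*(-1/110297) + (81 + 114244 + 148382)*(-1/187203) = -36024/110297 + 262707*(-1/187203) = -36024/110297 - 87569/62401 = -11906531617/6882643097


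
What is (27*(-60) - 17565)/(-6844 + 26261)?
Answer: -19185/19417 ≈ -0.98805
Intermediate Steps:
(27*(-60) - 17565)/(-6844 + 26261) = (-1620 - 17565)/19417 = -19185*1/19417 = -19185/19417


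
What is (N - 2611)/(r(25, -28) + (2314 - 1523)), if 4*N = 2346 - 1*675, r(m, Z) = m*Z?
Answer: -8773/364 ≈ -24.102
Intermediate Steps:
r(m, Z) = Z*m
N = 1671/4 (N = (2346 - 1*675)/4 = (2346 - 675)/4 = (1/4)*1671 = 1671/4 ≈ 417.75)
(N - 2611)/(r(25, -28) + (2314 - 1523)) = (1671/4 - 2611)/(-28*25 + (2314 - 1523)) = -8773/(4*(-700 + 791)) = -8773/4/91 = -8773/4*1/91 = -8773/364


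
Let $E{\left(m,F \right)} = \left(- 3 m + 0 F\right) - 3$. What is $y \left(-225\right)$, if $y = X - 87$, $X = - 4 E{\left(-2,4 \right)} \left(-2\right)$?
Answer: $14175$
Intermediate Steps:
$E{\left(m,F \right)} = -3 - 3 m$ ($E{\left(m,F \right)} = \left(- 3 m + 0\right) - 3 = - 3 m - 3 = -3 - 3 m$)
$X = 24$ ($X = - 4 \left(-3 - -6\right) \left(-2\right) = - 4 \left(-3 + 6\right) \left(-2\right) = \left(-4\right) 3 \left(-2\right) = \left(-12\right) \left(-2\right) = 24$)
$y = -63$ ($y = 24 - 87 = -63$)
$y \left(-225\right) = \left(-63\right) \left(-225\right) = 14175$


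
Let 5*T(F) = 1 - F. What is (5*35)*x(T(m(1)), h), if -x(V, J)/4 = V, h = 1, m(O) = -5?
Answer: -840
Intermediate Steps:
T(F) = 1/5 - F/5 (T(F) = (1 - F)/5 = 1/5 - F/5)
x(V, J) = -4*V
(5*35)*x(T(m(1)), h) = (5*35)*(-4*(1/5 - 1/5*(-5))) = 175*(-4*(1/5 + 1)) = 175*(-4*6/5) = 175*(-24/5) = -840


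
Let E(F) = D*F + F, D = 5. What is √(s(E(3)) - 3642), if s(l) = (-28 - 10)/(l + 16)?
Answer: I*√1052861/17 ≈ 60.358*I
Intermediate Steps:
E(F) = 6*F (E(F) = 5*F + F = 6*F)
s(l) = -38/(16 + l)
√(s(E(3)) - 3642) = √(-38/(16 + 6*3) - 3642) = √(-38/(16 + 18) - 3642) = √(-38/34 - 3642) = √(-38*1/34 - 3642) = √(-19/17 - 3642) = √(-61933/17) = I*√1052861/17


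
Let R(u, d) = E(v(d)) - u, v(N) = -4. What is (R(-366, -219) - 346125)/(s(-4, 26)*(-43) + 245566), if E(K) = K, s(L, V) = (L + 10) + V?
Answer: -345763/244190 ≈ -1.4160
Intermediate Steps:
s(L, V) = 10 + L + V (s(L, V) = (10 + L) + V = 10 + L + V)
R(u, d) = -4 - u
(R(-366, -219) - 346125)/(s(-4, 26)*(-43) + 245566) = ((-4 - 1*(-366)) - 346125)/((10 - 4 + 26)*(-43) + 245566) = ((-4 + 366) - 346125)/(32*(-43) + 245566) = (362 - 346125)/(-1376 + 245566) = -345763/244190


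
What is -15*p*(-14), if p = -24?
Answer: -5040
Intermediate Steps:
-15*p*(-14) = -15*(-24)*(-14) = 360*(-14) = -5040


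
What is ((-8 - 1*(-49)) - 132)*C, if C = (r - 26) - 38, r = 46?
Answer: 1638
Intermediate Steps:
C = -18 (C = (46 - 26) - 38 = 20 - 38 = -18)
((-8 - 1*(-49)) - 132)*C = ((-8 - 1*(-49)) - 132)*(-18) = ((-8 + 49) - 132)*(-18) = (41 - 132)*(-18) = -91*(-18) = 1638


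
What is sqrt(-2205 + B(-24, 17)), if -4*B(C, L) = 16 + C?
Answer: I*sqrt(2203) ≈ 46.936*I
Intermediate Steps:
B(C, L) = -4 - C/4 (B(C, L) = -(16 + C)/4 = -4 - C/4)
sqrt(-2205 + B(-24, 17)) = sqrt(-2205 + (-4 - 1/4*(-24))) = sqrt(-2205 + (-4 + 6)) = sqrt(-2205 + 2) = sqrt(-2203) = I*sqrt(2203)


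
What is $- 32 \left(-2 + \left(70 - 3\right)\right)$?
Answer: $-2080$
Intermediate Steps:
$- 32 \left(-2 + \left(70 - 3\right)\right) = - 32 \left(-2 + 67\right) = \left(-32\right) 65 = -2080$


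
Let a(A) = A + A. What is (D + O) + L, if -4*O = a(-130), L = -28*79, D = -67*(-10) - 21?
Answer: -1498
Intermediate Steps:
D = 649 (D = 670 - 21 = 649)
a(A) = 2*A
L = -2212
O = 65 (O = -(-130)/2 = -¼*(-260) = 65)
(D + O) + L = (649 + 65) - 2212 = 714 - 2212 = -1498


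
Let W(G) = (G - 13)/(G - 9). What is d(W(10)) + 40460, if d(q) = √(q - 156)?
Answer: 40460 + I*√159 ≈ 40460.0 + 12.61*I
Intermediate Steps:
W(G) = (-13 + G)/(-9 + G)
d(q) = √(-156 + q)
d(W(10)) + 40460 = √(-156 + (-13 + 10)/(-9 + 10)) + 40460 = √(-156 - 3/1) + 40460 = √(-156 + 1*(-3)) + 40460 = √(-156 - 3) + 40460 = √(-159) + 40460 = I*√159 + 40460 = 40460 + I*√159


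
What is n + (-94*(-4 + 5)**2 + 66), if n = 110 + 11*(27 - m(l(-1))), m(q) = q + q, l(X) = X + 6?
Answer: 269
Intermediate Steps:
l(X) = 6 + X
m(q) = 2*q
n = 297 (n = 110 + 11*(27 - 2*(6 - 1)) = 110 + 11*(27 - 2*5) = 110 + 11*(27 - 1*10) = 110 + 11*(27 - 10) = 110 + 11*17 = 110 + 187 = 297)
n + (-94*(-4 + 5)**2 + 66) = 297 + (-94*(-4 + 5)**2 + 66) = 297 + (-94*1**2 + 66) = 297 + (-94*1 + 66) = 297 + (-94 + 66) = 297 - 28 = 269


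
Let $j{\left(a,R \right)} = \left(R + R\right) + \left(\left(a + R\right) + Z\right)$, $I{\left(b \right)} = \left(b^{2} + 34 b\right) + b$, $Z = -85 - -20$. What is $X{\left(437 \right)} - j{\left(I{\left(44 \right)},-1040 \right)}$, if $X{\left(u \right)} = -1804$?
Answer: $-2095$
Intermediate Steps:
$Z = -65$ ($Z = -85 + 20 = -65$)
$I{\left(b \right)} = b^{2} + 35 b$
$j{\left(a,R \right)} = -65 + a + 3 R$ ($j{\left(a,R \right)} = \left(R + R\right) - \left(65 - R - a\right) = 2 R - \left(65 - R - a\right) = 2 R + \left(-65 + R + a\right) = -65 + a + 3 R$)
$X{\left(437 \right)} - j{\left(I{\left(44 \right)},-1040 \right)} = -1804 - \left(-65 + 44 \left(35 + 44\right) + 3 \left(-1040\right)\right) = -1804 - \left(-65 + 44 \cdot 79 - 3120\right) = -1804 - \left(-65 + 3476 - 3120\right) = -1804 - 291 = -2095$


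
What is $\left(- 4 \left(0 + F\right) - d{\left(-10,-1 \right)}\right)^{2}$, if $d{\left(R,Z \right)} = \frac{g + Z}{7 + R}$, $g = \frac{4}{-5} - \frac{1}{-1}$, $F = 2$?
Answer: $\frac{15376}{225} \approx 68.338$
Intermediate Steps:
$g = \frac{1}{5}$ ($g = 4 \left(- \frac{1}{5}\right) - -1 = - \frac{4}{5} + 1 = \frac{1}{5} \approx 0.2$)
$d{\left(R,Z \right)} = \frac{\frac{1}{5} + Z}{7 + R}$
$\left(- 4 \left(0 + F\right) - d{\left(-10,-1 \right)}\right)^{2} = \left(- 4 \left(0 + 2\right) - \frac{\frac{1}{5} - 1}{7 - 10}\right)^{2} = \left(\left(-4\right) 2 - \frac{1}{-3} \left(- \frac{4}{5}\right)\right)^{2} = \left(-8 - \left(- \frac{1}{3}\right) \left(- \frac{4}{5}\right)\right)^{2} = \left(-8 - \frac{4}{15}\right)^{2} = \left(- \frac{124}{15}\right)^{2} = \frac{15376}{225}$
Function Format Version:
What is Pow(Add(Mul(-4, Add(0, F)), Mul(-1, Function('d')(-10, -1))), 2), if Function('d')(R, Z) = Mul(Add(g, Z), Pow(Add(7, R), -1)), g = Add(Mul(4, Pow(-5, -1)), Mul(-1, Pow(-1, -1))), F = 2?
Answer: Rational(15376, 225) ≈ 68.338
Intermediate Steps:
g = Rational(1, 5) (g = Add(Mul(4, Rational(-1, 5)), Mul(-1, -1)) = Add(Rational(-4, 5), 1) = Rational(1, 5) ≈ 0.20000)
Function('d')(R, Z) = Mul(Pow(Add(7, R), -1), Add(Rational(1, 5), Z)) (Function('d')(R, Z) = Mul(Add(Rational(1, 5), Z), Pow(Add(7, R), -1)) = Mul(Pow(Add(7, R), -1), Add(Rational(1, 5), Z)))
Pow(Add(Mul(-4, Add(0, F)), Mul(-1, Function('d')(-10, -1))), 2) = Pow(Add(Mul(-4, Add(0, 2)), Mul(-1, Mul(Pow(Add(7, -10), -1), Add(Rational(1, 5), -1)))), 2) = Pow(Add(Mul(-4, 2), Mul(-1, Mul(Pow(-3, -1), Rational(-4, 5)))), 2) = Pow(Add(-8, Mul(-1, Mul(Rational(-1, 3), Rational(-4, 5)))), 2) = Pow(Add(-8, Mul(-1, Rational(4, 15))), 2) = Pow(Add(-8, Rational(-4, 15)), 2) = Pow(Rational(-124, 15), 2) = Rational(15376, 225)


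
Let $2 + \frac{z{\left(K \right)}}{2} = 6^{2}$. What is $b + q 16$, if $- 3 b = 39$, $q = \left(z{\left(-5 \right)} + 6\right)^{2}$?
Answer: $87603$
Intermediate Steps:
$z{\left(K \right)} = 68$ ($z{\left(K \right)} = -4 + 2 \cdot 6^{2} = -4 + 2 \cdot 36 = -4 + 72 = 68$)
$q = 5476$ ($q = \left(68 + 6\right)^{2} = 74^{2} = 5476$)
$b = -13$ ($b = \left(- \frac{1}{3}\right) 39 = -13$)
$b + q 16 = -13 + 5476 \cdot 16 = -13 + 87616 = 87603$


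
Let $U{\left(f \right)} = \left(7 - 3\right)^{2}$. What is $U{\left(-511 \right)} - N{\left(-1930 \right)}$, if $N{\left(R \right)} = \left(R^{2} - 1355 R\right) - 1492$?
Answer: $-6338542$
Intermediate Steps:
$N{\left(R \right)} = -1492 + R^{2} - 1355 R$
$U{\left(f \right)} = 16$ ($U{\left(f \right)} = 4^{2} = 16$)
$U{\left(-511 \right)} - N{\left(-1930 \right)} = 16 - \left(-1492 + \left(-1930\right)^{2} - -2615150\right) = 16 - \left(-1492 + 3724900 + 2615150\right) = 16 - 6338558 = -6338542$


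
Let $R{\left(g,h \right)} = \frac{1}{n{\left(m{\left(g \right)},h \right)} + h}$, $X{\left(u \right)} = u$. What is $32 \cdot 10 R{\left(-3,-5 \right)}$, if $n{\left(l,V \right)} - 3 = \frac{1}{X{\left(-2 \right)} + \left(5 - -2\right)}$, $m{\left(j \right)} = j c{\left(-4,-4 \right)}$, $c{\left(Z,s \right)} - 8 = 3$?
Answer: $- \frac{1600}{9} \approx -177.78$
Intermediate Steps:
$c{\left(Z,s \right)} = 11$ ($c{\left(Z,s \right)} = 8 + 3 = 11$)
$m{\left(j \right)} = 11 j$ ($m{\left(j \right)} = j 11 = 11 j$)
$n{\left(l,V \right)} = \frac{16}{5}$ ($n{\left(l,V \right)} = 3 + \frac{1}{-2 + \left(5 - -2\right)} = 3 + \frac{1}{-2 + \left(5 + 2\right)} = 3 + \frac{1}{-2 + 7} = 3 + \frac{1}{5} = \frac{16}{5}$)
$R{\left(g,h \right)} = \frac{1}{\frac{16}{5} + h}$
$32 \cdot 10 R{\left(-3,-5 \right)} = 32 \cdot 10 \frac{5}{16 + 5 \left(-5\right)} = 320 \frac{5}{16 - 25} = 320 \frac{5}{-9} = 320 \cdot 5 \left(- \frac{1}{9}\right) = 320 \left(- \frac{5}{9}\right) = - \frac{1600}{9}$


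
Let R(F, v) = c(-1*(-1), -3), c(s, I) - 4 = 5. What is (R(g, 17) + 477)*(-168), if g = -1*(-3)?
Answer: -81648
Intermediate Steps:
c(s, I) = 9 (c(s, I) = 4 + 5 = 9)
g = 3
R(F, v) = 9
(R(g, 17) + 477)*(-168) = (9 + 477)*(-168) = 486*(-168) = -81648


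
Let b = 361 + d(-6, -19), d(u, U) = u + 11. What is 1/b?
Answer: 1/366 ≈ 0.0027322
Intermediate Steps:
d(u, U) = 11 + u
b = 366 (b = 361 + (11 - 6) = 361 + 5 = 366)
1/b = 1/366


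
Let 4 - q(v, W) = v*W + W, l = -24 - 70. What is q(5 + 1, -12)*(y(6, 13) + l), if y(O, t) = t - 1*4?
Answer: -7480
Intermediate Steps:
l = -94
q(v, W) = 4 - W - W*v (q(v, W) = 4 - (v*W + W) = 4 - (W*v + W) = 4 - (W + W*v) = 4 + (-W - W*v) = 4 - W - W*v)
y(O, t) = -4 + t (y(O, t) = t - 4 = -4 + t)
q(5 + 1, -12)*(y(6, 13) + l) = (4 - 1*(-12) - 1*(-12)*(5 + 1))*((-4 + 13) - 94) = (4 + 12 - 1*(-12)*6)*(9 - 94) = (4 + 12 + 72)*(-85) = 88*(-85) = -7480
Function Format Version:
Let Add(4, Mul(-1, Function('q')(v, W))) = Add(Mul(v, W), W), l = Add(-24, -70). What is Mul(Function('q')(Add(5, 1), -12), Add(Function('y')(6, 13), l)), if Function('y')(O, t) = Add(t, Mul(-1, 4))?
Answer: -7480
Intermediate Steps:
l = -94
Function('q')(v, W) = Add(4, Mul(-1, W), Mul(-1, W, v)) (Function('q')(v, W) = Add(4, Mul(-1, Add(Mul(v, W), W))) = Add(4, Mul(-1, Add(Mul(W, v), W))) = Add(4, Mul(-1, Add(W, Mul(W, v)))) = Add(4, Add(Mul(-1, W), Mul(-1, W, v))) = Add(4, Mul(-1, W), Mul(-1, W, v)))
Function('y')(O, t) = Add(-4, t) (Function('y')(O, t) = Add(t, -4) = Add(-4, t))
Mul(Function('q')(Add(5, 1), -12), Add(Function('y')(6, 13), l)) = Mul(Add(4, Mul(-1, -12), Mul(-1, -12, Add(5, 1))), Add(Add(-4, 13), -94)) = Mul(Add(4, 12, Mul(-1, -12, 6)), Add(9, -94)) = Mul(Add(4, 12, 72), -85) = Mul(88, -85) = -7480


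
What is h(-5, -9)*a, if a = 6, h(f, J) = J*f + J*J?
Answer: 756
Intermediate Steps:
h(f, J) = J² + J*f (h(f, J) = J*f + J² = J² + J*f)
h(-5, -9)*a = -9*(-9 - 5)*6 = -9*(-14)*6 = 126*6 = 756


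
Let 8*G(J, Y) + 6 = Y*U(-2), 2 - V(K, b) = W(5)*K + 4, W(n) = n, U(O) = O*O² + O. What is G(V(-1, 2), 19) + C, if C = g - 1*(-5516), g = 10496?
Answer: 31975/2 ≈ 15988.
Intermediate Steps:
U(O) = O + O³ (U(O) = O³ + O = O + O³)
V(K, b) = -2 - 5*K (V(K, b) = 2 - (5*K + 4) = 2 - (4 + 5*K) = 2 + (-4 - 5*K) = -2 - 5*K)
G(J, Y) = -¾ - 5*Y/4 (G(J, Y) = -¾ + (Y*(-2 + (-2)³))/8 = -¾ + (Y*(-2 - 8))/8 = -¾ + (Y*(-10))/8 = -¾ + (-10*Y)/8 = -¾ - 5*Y/4)
C = 16012 (C = 10496 - 1*(-5516) = 10496 + 5516 = 16012)
G(V(-1, 2), 19) + C = (-¾ - 5/4*19) + 16012 = (-¾ - 95/4) + 16012 = -49/2 + 16012 = 31975/2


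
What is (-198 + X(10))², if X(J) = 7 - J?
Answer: 40401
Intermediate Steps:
(-198 + X(10))² = (-198 + (7 - 1*10))² = (-198 + (7 - 10))² = (-198 - 3)² = (-201)² = 40401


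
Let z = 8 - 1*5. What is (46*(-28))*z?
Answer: -3864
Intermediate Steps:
z = 3 (z = 8 - 5 = 3)
(46*(-28))*z = (46*(-28))*3 = -1288*3 = -3864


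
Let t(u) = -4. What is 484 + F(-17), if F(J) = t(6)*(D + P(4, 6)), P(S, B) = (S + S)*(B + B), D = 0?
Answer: 100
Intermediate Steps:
P(S, B) = 4*B*S (P(S, B) = (2*S)*(2*B) = 4*B*S)
F(J) = -384 (F(J) = -4*(0 + 4*6*4) = -4*(0 + 96) = -4*96 = -384)
484 + F(-17) = 484 - 384 = 100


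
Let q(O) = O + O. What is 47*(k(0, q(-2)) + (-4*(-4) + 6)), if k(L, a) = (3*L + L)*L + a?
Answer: 846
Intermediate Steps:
q(O) = 2*O
k(L, a) = a + 4*L**2 (k(L, a) = (4*L)*L + a = 4*L**2 + a = a + 4*L**2)
47*(k(0, q(-2)) + (-4*(-4) + 6)) = 47*((2*(-2) + 4*0**2) + (-4*(-4) + 6)) = 47*((-4 + 4*0) + (16 + 6)) = 47*((-4 + 0) + 22) = 47*(-4 + 22) = 47*18 = 846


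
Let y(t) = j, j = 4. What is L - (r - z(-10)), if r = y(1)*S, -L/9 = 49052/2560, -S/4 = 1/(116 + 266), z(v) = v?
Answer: -22297377/122240 ≈ -182.41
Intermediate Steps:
y(t) = 4
S = -2/191 (S = -4/(116 + 266) = -4/382 = -4*1/382 = -2/191 ≈ -0.010471)
L = -110367/640 (L = -441468/2560 = -9*12263/640 = -110367/640 ≈ -172.45)
r = -8/191 (r = 4*(-2/191) = -8/191 ≈ -0.041885)
L - (r - z(-10)) = -110367/640 - (-8/191 - 1*(-10)) = -110367/640 - (-8/191 + 10) = -110367/640 - 1*1902/191 = -110367/640 - 1902/191 = -22297377/122240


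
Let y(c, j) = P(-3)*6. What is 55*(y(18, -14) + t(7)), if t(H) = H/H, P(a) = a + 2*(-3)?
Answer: -2915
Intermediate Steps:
P(a) = -6 + a (P(a) = a - 6 = -6 + a)
y(c, j) = -54 (y(c, j) = (-6 - 3)*6 = -9*6 = -54)
t(H) = 1
55*(y(18, -14) + t(7)) = 55*(-54 + 1) = 55*(-53) = -2915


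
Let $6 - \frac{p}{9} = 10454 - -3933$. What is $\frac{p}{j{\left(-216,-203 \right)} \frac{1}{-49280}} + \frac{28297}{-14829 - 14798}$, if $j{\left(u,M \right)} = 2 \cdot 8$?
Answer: $\frac{11810546359343}{29627} \approx 3.9864 \cdot 10^{8}$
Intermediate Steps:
$j{\left(u,M \right)} = 16$
$p = -129429$ ($p = 54 - 9 \left(10454 - -3933\right) = 54 - 9 \left(10454 + 3933\right) = 54 - 129483 = -129429$)
$\frac{p}{j{\left(-216,-203 \right)} \frac{1}{-49280}} + \frac{28297}{-14829 - 14798} = - \frac{129429}{16 \frac{1}{-49280}} + \frac{28297}{-14829 - 14798} = - \frac{129429}{16 \left(- \frac{1}{49280}\right)} + \frac{28297}{-14829 - 14798} = - \frac{129429}{- \frac{1}{3080}} + \frac{28297}{-29627} = \left(-129429\right) \left(-3080\right) + 28297 \left(- \frac{1}{29627}\right) = 398641320 - \frac{28297}{29627} = \frac{11810546359343}{29627}$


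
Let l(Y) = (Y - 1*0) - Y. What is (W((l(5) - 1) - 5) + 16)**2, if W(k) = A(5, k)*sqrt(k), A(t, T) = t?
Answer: 106 + 160*I*sqrt(6) ≈ 106.0 + 391.92*I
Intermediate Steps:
l(Y) = 0 (l(Y) = (Y + 0) - Y = Y - Y = 0)
W(k) = 5*sqrt(k)
(W((l(5) - 1) - 5) + 16)**2 = (5*sqrt((0 - 1) - 5) + 16)**2 = (5*sqrt(-1 - 5) + 16)**2 = (5*sqrt(-6) + 16)**2 = (5*(I*sqrt(6)) + 16)**2 = (5*I*sqrt(6) + 16)**2 = (16 + 5*I*sqrt(6))**2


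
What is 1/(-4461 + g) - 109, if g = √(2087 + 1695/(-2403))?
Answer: -1737316008952/15938646199 - 3*√148729858/15938646199 ≈ -109.00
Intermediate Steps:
g = √148729858/267 (g = √(2087 + 1695*(-1/2403)) = √(2087 - 565/801) = √(1671122/801) = √148729858/267 ≈ 45.676)
1/(-4461 + g) - 109 = 1/(-4461 + √148729858/267) - 109 = -109 + 1/(-4461 + √148729858/267)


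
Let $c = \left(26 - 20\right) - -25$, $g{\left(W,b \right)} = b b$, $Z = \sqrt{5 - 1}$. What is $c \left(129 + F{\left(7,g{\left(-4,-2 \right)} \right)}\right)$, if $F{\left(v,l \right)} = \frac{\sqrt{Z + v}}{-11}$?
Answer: $\frac{43896}{11} \approx 3990.5$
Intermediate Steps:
$Z = 2$ ($Z = \sqrt{4} = 2$)
$g{\left(W,b \right)} = b^{2}$
$c = 31$ ($c = \left(26 - 20\right) + 25 = 6 + 25 = 31$)
$F{\left(v,l \right)} = - \frac{\sqrt{2 + v}}{11}$ ($F{\left(v,l \right)} = \frac{\sqrt{2 + v}}{-11} = \sqrt{2 + v} \left(- \frac{1}{11}\right) = - \frac{\sqrt{2 + v}}{11}$)
$c \left(129 + F{\left(7,g{\left(-4,-2 \right)} \right)}\right) = 31 \left(129 - \frac{\sqrt{2 + 7}}{11}\right) = 31 \left(129 - \frac{\sqrt{9}}{11}\right) = 31 \left(129 - \frac{3}{11}\right) = 31 \cdot \frac{1416}{11} = \frac{43896}{11}$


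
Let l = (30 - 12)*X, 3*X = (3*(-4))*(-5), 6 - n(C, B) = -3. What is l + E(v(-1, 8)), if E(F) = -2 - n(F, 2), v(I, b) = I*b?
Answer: 349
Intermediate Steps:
n(C, B) = 9 (n(C, B) = 6 - 1*(-3) = 6 + 3 = 9)
X = 20 (X = ((3*(-4))*(-5))/3 = (-12*(-5))/3 = (1/3)*60 = 20)
E(F) = -11 (E(F) = -2 - 1*9 = -2 - 9 = -11)
l = 360 (l = (30 - 12)*20 = 18*20 = 360)
l + E(v(-1, 8)) = 360 - 11 = 349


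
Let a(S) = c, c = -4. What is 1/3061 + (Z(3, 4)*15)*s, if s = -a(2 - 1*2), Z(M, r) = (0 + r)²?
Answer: 2938561/3061 ≈ 960.00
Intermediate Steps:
a(S) = -4
Z(M, r) = r²
s = 4 (s = -1*(-4) = 4)
1/3061 + (Z(3, 4)*15)*s = 1/3061 + (4²*15)*4 = 1/3061 + (16*15)*4 = 1/3061 + 240*4 = 1/3061 + 960 = 2938561/3061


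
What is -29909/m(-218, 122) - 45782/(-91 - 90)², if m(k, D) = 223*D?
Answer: -2225393841/891295766 ≈ -2.4968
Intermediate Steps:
-29909/m(-218, 122) - 45782/(-91 - 90)² = -29909/(223*122) - 45782/(-91 - 90)² = -29909/27206 - 45782/((-181)²) = -29909*1/27206 - 45782/32761 = -29909/27206 - 45782*1/32761 = -29909/27206 - 45782/32761 = -2225393841/891295766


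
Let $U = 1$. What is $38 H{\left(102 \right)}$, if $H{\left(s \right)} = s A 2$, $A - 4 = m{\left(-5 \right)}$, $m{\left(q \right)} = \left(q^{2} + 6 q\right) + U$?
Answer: $0$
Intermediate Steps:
$m{\left(q \right)} = 1 + q^{2} + 6 q$ ($m{\left(q \right)} = \left(q^{2} + 6 q\right) + 1 = 1 + q^{2} + 6 q$)
$A = 0$ ($A = 4 + \left(1 + \left(-5\right)^{2} + 6 \left(-5\right)\right) = 4 + \left(1 + 25 - 30\right) = 4 - 4 = 0$)
$H{\left(s \right)} = 0$ ($H{\left(s \right)} = s 0 \cdot 2 = 0 \cdot 2 = 0$)
$38 H{\left(102 \right)} = 38 \cdot 0 = 0$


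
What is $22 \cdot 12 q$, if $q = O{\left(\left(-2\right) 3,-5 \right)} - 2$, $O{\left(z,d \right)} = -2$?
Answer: $-1056$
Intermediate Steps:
$q = -4$ ($q = -2 - 2 = -4$)
$22 \cdot 12 q = 22 \cdot 12 \left(-4\right) = 264 \left(-4\right) = -1056$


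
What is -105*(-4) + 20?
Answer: 440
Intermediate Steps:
-105*(-4) + 20 = -21*(-20) + 20 = 420 + 20 = 440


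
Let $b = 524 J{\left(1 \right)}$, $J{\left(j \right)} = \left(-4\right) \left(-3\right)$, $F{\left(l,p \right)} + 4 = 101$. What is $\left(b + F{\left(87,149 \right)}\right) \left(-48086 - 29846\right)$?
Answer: $-497595820$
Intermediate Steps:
$F{\left(l,p \right)} = 97$ ($F{\left(l,p \right)} = -4 + 101 = 97$)
$J{\left(j \right)} = 12$
$b = 6288$ ($b = 524 \cdot 12 = 6288$)
$\left(b + F{\left(87,149 \right)}\right) \left(-48086 - 29846\right) = \left(6288 + 97\right) \left(-48086 - 29846\right) = 6385 \left(-77932\right) = -497595820$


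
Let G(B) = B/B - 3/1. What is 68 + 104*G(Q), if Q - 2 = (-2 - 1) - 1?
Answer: -140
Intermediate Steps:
Q = -2 (Q = 2 + ((-2 - 1) - 1) = 2 + (-3 - 1) = 2 - 4 = -2)
G(B) = -2 (G(B) = 1 - 3*1 = 1 - 3 = -2)
68 + 104*G(Q) = 68 + 104*(-2) = 68 - 208 = -140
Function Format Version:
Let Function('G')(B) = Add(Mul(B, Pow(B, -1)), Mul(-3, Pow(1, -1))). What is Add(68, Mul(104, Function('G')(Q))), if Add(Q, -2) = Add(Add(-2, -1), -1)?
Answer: -140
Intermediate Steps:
Q = -2 (Q = Add(2, Add(Add(-2, -1), -1)) = Add(2, Add(-3, -1)) = Add(2, -4) = -2)
Function('G')(B) = -2 (Function('G')(B) = Add(1, Mul(-3, 1)) = Add(1, -3) = -2)
Add(68, Mul(104, Function('G')(Q))) = Add(68, Mul(104, -2)) = Add(68, -208) = -140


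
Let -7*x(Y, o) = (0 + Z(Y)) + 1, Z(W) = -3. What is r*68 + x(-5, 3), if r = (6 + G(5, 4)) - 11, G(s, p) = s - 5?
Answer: -2378/7 ≈ -339.71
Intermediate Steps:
G(s, p) = -5 + s
r = -5 (r = (6 + (-5 + 5)) - 11 = (6 + 0) - 11 = 6 - 11 = -5)
x(Y, o) = 2/7 (x(Y, o) = -((0 - 3) + 1)/7 = -(-3 + 1)/7 = -1/7*(-2) = 2/7)
r*68 + x(-5, 3) = -5*68 + 2/7 = -340 + 2/7 = -2378/7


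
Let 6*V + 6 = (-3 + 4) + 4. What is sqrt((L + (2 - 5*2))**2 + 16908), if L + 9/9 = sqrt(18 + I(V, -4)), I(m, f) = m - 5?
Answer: sqrt(612066 - 108*sqrt(462))/6 ≈ 130.14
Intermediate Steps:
V = -1/6 (V = -1 + ((-3 + 4) + 4)/6 = -1 + (1 + 4)/6 = -1 + (1/6)*5 = -1 + 5/6 = -1/6 ≈ -0.16667)
I(m, f) = -5 + m
L = -1 + sqrt(462)/6 (L = -1 + sqrt(18 + (-5 - 1/6)) = -1 + sqrt(18 - 31/6) = -1 + sqrt(77/6) = -1 + sqrt(462)/6 ≈ 2.5824)
sqrt((L + (2 - 5*2))**2 + 16908) = sqrt(((-1 + sqrt(462)/6) + (2 - 5*2))**2 + 16908) = sqrt(((-1 + sqrt(462)/6) + (2 - 10))**2 + 16908) = sqrt(((-1 + sqrt(462)/6) - 8)**2 + 16908) = sqrt((-9 + sqrt(462)/6)**2 + 16908) = sqrt(16908 + (-9 + sqrt(462)/6)**2)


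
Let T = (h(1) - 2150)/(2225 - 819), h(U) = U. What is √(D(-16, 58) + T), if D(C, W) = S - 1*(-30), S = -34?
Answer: I*√10928838/1406 ≈ 2.3513*I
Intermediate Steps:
D(C, W) = -4 (D(C, W) = -34 - 1*(-30) = -34 + 30 = -4)
T = -2149/1406 (T = (1 - 2150)/(2225 - 819) = -2149/1406 ≈ -1.5285)
√(D(-16, 58) + T) = √(-4 - 2149/1406) = √(-7773/1406) = I*√10928838/1406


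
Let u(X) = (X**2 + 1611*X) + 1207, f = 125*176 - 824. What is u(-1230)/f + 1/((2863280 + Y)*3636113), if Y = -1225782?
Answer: -1391548131213823863/63042304778721112 ≈ -22.073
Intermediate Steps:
f = 21176 (f = 22000 - 824 = 21176)
u(X) = 1207 + X**2 + 1611*X
u(-1230)/f + 1/((2863280 + Y)*3636113) = (1207 + (-1230)**2 + 1611*(-1230))/21176 + 1/((2863280 - 1225782)*3636113) = (1207 + 1512900 - 1981530)*(1/21176) + (1/3636113)/1637498 = -467423*1/21176 + (1/1637498)*(1/3636113) = -467423/21176 + 1/5954127765274 = -1391548131213823863/63042304778721112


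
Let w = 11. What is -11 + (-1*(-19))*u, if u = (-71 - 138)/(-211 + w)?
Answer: 1771/200 ≈ 8.8550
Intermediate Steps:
u = 209/200 (u = (-71 - 138)/(-211 + 11) = -209/(-200) = -209*(-1/200) = 209/200 ≈ 1.0450)
-11 + (-1*(-19))*u = -11 - 1*(-19)*(209/200) = -11 + 19*(209/200) = -11 + 3971/200 = 1771/200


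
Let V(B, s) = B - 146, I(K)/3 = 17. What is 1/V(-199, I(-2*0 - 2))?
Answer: -1/345 ≈ -0.0028986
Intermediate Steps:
I(K) = 51 (I(K) = 3*17 = 51)
V(B, s) = -146 + B
1/V(-199, I(-2*0 - 2)) = 1/(-146 - 199) = 1/(-345) = -1/345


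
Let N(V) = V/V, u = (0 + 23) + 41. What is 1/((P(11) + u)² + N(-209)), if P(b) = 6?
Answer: 1/4901 ≈ 0.00020404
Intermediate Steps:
u = 64 (u = 23 + 41 = 64)
N(V) = 1
1/((P(11) + u)² + N(-209)) = 1/((6 + 64)² + 1) = 1/(70² + 1) = 1/(4900 + 1) = 1/4901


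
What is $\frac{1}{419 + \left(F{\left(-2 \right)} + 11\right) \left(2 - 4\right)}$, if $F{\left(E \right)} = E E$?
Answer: $\frac{1}{389} \approx 0.0025707$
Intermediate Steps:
$F{\left(E \right)} = E^{2}$
$\frac{1}{419 + \left(F{\left(-2 \right)} + 11\right) \left(2 - 4\right)} = \frac{1}{419 + \left(\left(-2\right)^{2} + 11\right) \left(2 - 4\right)} = \frac{1}{419 + \left(4 + 11\right) \left(-2\right)} = \frac{1}{419 + 15 \left(-2\right)} = \frac{1}{419 - 30} = \frac{1}{389}$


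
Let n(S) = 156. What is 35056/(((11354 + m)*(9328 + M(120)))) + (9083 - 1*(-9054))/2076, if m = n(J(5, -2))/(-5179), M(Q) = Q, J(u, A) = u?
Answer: 629789257440049/72084335590380 ≈ 8.7368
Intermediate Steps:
m = -156/5179 (m = 156/(-5179) = 156*(-1/5179) = -156/5179 ≈ -0.030122)
35056/(((11354 + m)*(9328 + M(120)))) + (9083 - 1*(-9054))/2076 = 35056/(((11354 - 156/5179)*(9328 + 120))) + (9083 - 1*(-9054))/2076 = 35056/(((58802210/5179)*9448)) + (9083 + 9054)*(1/2076) = 35056/(555563280080/5179) + 18137*(1/2076) = 35056*(5179/555563280080) + 18137/2076 = 11347189/34722705005 + 18137/2076 = 629789257440049/72084335590380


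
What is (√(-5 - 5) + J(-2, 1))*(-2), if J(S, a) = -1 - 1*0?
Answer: 2 - 2*I*√10 ≈ 2.0 - 6.3246*I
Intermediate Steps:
J(S, a) = -1 (J(S, a) = -1 + 0 = -1)
(√(-5 - 5) + J(-2, 1))*(-2) = (√(-5 - 5) - 1)*(-2) = (√(-10) - 1)*(-2) = (I*√10 - 1)*(-2) = (-1 + I*√10)*(-2) = 2 - 2*I*√10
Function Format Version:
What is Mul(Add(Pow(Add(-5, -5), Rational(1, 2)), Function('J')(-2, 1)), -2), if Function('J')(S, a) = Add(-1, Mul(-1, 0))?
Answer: Add(2, Mul(-2, I, Pow(10, Rational(1, 2)))) ≈ Add(2.0000, Mul(-6.3246, I))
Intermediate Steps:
Function('J')(S, a) = -1 (Function('J')(S, a) = Add(-1, 0) = -1)
Mul(Add(Pow(Add(-5, -5), Rational(1, 2)), Function('J')(-2, 1)), -2) = Mul(Add(Pow(Add(-5, -5), Rational(1, 2)), -1), -2) = Mul(Add(Pow(-10, Rational(1, 2)), -1), -2) = Mul(Add(Mul(I, Pow(10, Rational(1, 2))), -1), -2) = Mul(Add(-1, Mul(I, Pow(10, Rational(1, 2)))), -2) = Add(2, Mul(-2, I, Pow(10, Rational(1, 2))))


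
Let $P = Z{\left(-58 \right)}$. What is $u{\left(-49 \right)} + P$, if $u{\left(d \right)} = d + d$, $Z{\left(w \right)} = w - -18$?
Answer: $-138$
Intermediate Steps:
$Z{\left(w \right)} = 18 + w$ ($Z{\left(w \right)} = w + 18 = 18 + w$)
$u{\left(d \right)} = 2 d$
$P = -40$ ($P = 18 - 58 = -40$)
$u{\left(-49 \right)} + P = 2 \left(-49\right) - 40 = -98 - 40 = -138$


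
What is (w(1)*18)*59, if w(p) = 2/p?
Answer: 2124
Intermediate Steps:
(w(1)*18)*59 = ((2/1)*18)*59 = ((2*1)*18)*59 = (2*18)*59 = 36*59 = 2124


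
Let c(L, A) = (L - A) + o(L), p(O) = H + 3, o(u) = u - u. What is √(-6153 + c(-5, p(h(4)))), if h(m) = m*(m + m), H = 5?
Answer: I*√6166 ≈ 78.524*I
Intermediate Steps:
o(u) = 0
h(m) = 2*m² (h(m) = m*(2*m) = 2*m²)
p(O) = 8 (p(O) = 5 + 3 = 8)
c(L, A) = L - A (c(L, A) = (L - A) + 0 = L - A)
√(-6153 + c(-5, p(h(4)))) = √(-6153 + (-5 - 1*8)) = √(-6153 + (-5 - 8)) = √(-6153 - 13) = √(-6166) = I*√6166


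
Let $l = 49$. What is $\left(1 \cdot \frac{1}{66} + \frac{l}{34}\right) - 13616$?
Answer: $- \frac{7637759}{561} \approx -13615.0$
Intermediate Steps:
$\left(1 \cdot \frac{1}{66} + \frac{l}{34}\right) - 13616 = \left(1 \cdot \frac{1}{66} + \frac{49}{34}\right) - 13616 = \left(1 \cdot \frac{1}{66} + 49 \cdot \frac{1}{34}\right) - 13616 = \left(\frac{1}{66} + \frac{49}{34}\right) - 13616 = \frac{817}{561} - 13616 = - \frac{7637759}{561}$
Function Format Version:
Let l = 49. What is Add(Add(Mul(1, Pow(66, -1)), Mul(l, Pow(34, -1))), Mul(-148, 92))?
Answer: Rational(-7637759, 561) ≈ -13615.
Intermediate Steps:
Add(Add(Mul(1, Pow(66, -1)), Mul(l, Pow(34, -1))), Mul(-148, 92)) = Add(Add(Mul(1, Pow(66, -1)), Mul(49, Pow(34, -1))), Mul(-148, 92)) = Add(Add(Mul(1, Rational(1, 66)), Mul(49, Rational(1, 34))), -13616) = Add(Add(Rational(1, 66), Rational(49, 34)), -13616) = Add(Rational(817, 561), -13616) = Rational(-7637759, 561)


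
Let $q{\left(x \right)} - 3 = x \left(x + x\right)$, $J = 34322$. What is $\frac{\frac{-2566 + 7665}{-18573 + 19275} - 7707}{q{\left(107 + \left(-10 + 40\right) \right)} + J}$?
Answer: $- \frac{5405215}{50447826} \approx -0.10714$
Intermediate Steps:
$q{\left(x \right)} = 3 + 2 x^{2}$ ($q{\left(x \right)} = 3 + x \left(x + x\right) = 3 + x 2 x = 3 + 2 x^{2}$)
$\frac{\frac{-2566 + 7665}{-18573 + 19275} - 7707}{q{\left(107 + \left(-10 + 40\right) \right)} + J} = \frac{\frac{-2566 + 7665}{-18573 + 19275} - 7707}{\left(3 + 2 \left(107 + \left(-10 + 40\right)\right)^{2}\right) + 34322} = \frac{\frac{5099}{702} - 7707}{\left(3 + 2 \left(107 + 30\right)^{2}\right) + 34322} = \frac{5099 \cdot \frac{1}{702} - 7707}{\left(3 + 2 \cdot 137^{2}\right) + 34322} = \frac{\frac{5099}{702} - 7707}{\left(3 + 2 \cdot 18769\right) + 34322} = - \frac{5405215}{702 \left(\left(3 + 37538\right) + 34322\right)} = - \frac{5405215}{702 \left(37541 + 34322\right)} = - \frac{5405215}{702 \cdot 71863} = \left(- \frac{5405215}{702}\right) \frac{1}{71863} = - \frac{5405215}{50447826}$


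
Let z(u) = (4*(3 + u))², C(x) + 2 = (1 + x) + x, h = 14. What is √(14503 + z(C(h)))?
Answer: √28903 ≈ 170.01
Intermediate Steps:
C(x) = -1 + 2*x (C(x) = -2 + ((1 + x) + x) = -2 + (1 + 2*x) = -1 + 2*x)
z(u) = (12 + 4*u)²
√(14503 + z(C(h))) = √(14503 + 16*(3 + (-1 + 2*14))²) = √(14503 + 16*(3 + (-1 + 28))²) = √(14503 + 16*(3 + 27)²) = √(14503 + 16*30²) = √(14503 + 16*900) = √(14503 + 14400) = √28903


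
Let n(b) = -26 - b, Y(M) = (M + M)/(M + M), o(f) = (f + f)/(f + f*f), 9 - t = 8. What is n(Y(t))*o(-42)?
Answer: 54/41 ≈ 1.3171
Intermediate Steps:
t = 1 (t = 9 - 1*8 = 9 - 8 = 1)
o(f) = 2*f/(f + f²) (o(f) = (2*f)/(f + f²) = 2*f/(f + f²))
Y(M) = 1 (Y(M) = (2*M)/((2*M)) = (2*M)*(1/(2*M)) = 1)
n(Y(t))*o(-42) = (-26 - 1*1)*(2/(1 - 42)) = (-26 - 1)*(2/(-41)) = -54*(-1)/41 = -27*(-2/41) = 54/41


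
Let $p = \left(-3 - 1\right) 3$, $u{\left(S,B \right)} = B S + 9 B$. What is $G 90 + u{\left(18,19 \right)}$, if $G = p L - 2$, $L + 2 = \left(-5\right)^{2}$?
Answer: $-24507$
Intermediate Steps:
$u{\left(S,B \right)} = 9 B + B S$
$L = 23$ ($L = -2 + \left(-5\right)^{2} = -2 + 25 = 23$)
$p = -12$ ($p = \left(-4\right) 3 = -12$)
$G = -278$ ($G = \left(-12\right) 23 - 2 = -276 - 2 = -278$)
$G 90 + u{\left(18,19 \right)} = \left(-278\right) 90 + 19 \left(9 + 18\right) = -25020 + 19 \cdot 27 = -25020 + 513 = -24507$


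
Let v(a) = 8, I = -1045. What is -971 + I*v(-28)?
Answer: -9331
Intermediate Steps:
-971 + I*v(-28) = -971 - 1045*8 = -971 - 8360 = -9331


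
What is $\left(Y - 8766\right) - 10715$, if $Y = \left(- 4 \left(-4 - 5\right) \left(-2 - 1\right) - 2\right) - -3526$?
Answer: $-16065$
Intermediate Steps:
$Y = 3416$ ($Y = \left(- 4 \left(\left(-9\right) \left(-3\right)\right) - 2\right) + 3526 = \left(\left(-4\right) 27 - 2\right) + 3526 = \left(-108 - 2\right) + 3526 = -110 + 3526 = 3416$)
$\left(Y - 8766\right) - 10715 = \left(3416 - 8766\right) - 10715 = -5350 - 10715 = -16065$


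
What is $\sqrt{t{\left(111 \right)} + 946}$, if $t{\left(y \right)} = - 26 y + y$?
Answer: $i \sqrt{1829} \approx 42.767 i$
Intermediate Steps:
$t{\left(y \right)} = - 25 y$
$\sqrt{t{\left(111 \right)} + 946} = \sqrt{\left(-25\right) 111 + 946} = \sqrt{-2775 + 946} = \sqrt{-1829} = i \sqrt{1829}$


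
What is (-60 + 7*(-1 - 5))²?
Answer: 10404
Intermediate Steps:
(-60 + 7*(-1 - 5))² = (-60 + 7*(-6))² = (-60 - 42)² = (-102)² = 10404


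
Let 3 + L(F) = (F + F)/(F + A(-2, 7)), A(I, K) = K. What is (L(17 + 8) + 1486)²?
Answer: 564205009/256 ≈ 2.2039e+6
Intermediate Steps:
L(F) = -3 + 2*F/(7 + F) (L(F) = -3 + (F + F)/(F + 7) = -3 + (2*F)/(7 + F) = -3 + 2*F/(7 + F))
(L(17 + 8) + 1486)² = ((-21 - (17 + 8))/(7 + (17 + 8)) + 1486)² = ((-21 - 1*25)/(7 + 25) + 1486)² = ((-21 - 25)/32 + 1486)² = ((1/32)*(-46) + 1486)² = (-23/16 + 1486)² = (23753/16)² = 564205009/256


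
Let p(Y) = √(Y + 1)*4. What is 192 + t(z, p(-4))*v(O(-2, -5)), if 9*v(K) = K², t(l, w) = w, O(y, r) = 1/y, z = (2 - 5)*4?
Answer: 192 + I*√3/9 ≈ 192.0 + 0.19245*I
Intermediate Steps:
p(Y) = 4*√(1 + Y) (p(Y) = √(1 + Y)*4 = 4*√(1 + Y))
z = -12 (z = -3*4 = -12)
v(K) = K²/9
192 + t(z, p(-4))*v(O(-2, -5)) = 192 + (4*√(1 - 4))*((1/(-2))²/9) = 192 + (4*√(-3))*((-½)²/9) = 192 + (4*(I*√3))*((⅑)*(¼)) = 192 + (4*I*√3)*(1/36) = 192 + I*√3/9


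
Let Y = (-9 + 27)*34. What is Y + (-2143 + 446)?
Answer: -1085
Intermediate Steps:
Y = 612 (Y = 18*34 = 612)
Y + (-2143 + 446) = 612 + (-2143 + 446) = 612 - 1697 = -1085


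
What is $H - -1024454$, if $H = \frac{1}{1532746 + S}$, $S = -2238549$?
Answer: $\frac{723062706561}{705803} \approx 1.0245 \cdot 10^{6}$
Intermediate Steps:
$H = - \frac{1}{705803}$ ($H = \frac{1}{1532746 - 2238549} = \frac{1}{-705803} = - \frac{1}{705803} \approx -1.4168 \cdot 10^{-6}$)
$H - -1024454 = - \frac{1}{705803} - -1024454 = - \frac{1}{705803} + 1024454 = \frac{723062706561}{705803}$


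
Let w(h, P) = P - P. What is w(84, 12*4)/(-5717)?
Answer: 0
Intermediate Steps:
w(h, P) = 0
w(84, 12*4)/(-5717) = 0/(-5717) = 0*(-1/5717) = 0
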